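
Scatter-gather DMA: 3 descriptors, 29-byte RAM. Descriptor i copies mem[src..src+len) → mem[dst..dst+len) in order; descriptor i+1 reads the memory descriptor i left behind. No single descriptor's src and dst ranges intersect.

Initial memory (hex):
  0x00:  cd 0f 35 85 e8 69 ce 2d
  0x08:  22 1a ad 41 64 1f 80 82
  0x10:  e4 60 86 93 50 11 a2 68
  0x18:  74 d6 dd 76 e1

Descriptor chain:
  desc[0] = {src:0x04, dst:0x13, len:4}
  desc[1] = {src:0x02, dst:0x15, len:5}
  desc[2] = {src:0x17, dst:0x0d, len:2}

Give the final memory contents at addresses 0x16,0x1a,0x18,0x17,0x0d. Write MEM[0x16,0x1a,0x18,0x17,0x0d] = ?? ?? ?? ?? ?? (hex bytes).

MEM[0x16,0x1a,0x18,0x17,0x0d] = 85 dd 69 e8 e8

  after D0: wrote 4B at 0x13 = e869ce2d
  after D1: wrote 5B at 0x15 = 3585e869ce
  after D2: wrote 2B at 0x0d = e869
query mem[0x16]=0x85, mem[0x1a]=0xdd, mem[0x18]=0x69, mem[0x17]=0xe8, mem[0x0d]=0xe8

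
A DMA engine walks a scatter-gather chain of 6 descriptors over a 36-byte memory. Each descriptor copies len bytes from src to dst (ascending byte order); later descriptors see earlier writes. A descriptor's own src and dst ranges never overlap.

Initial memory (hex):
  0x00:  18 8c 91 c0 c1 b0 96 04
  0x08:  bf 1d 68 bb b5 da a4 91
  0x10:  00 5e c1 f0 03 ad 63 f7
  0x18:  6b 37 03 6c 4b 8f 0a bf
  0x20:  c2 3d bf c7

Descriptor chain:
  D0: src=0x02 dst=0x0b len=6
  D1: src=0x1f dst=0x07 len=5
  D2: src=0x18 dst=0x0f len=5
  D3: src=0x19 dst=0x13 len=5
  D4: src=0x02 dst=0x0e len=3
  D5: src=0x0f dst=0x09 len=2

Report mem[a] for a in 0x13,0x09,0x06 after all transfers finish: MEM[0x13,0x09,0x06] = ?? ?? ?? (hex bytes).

MEM[0x13,0x09,0x06] = 37 c0 96

#0 dst[0x0b+6] := {0x91,0xc0,0xc1,0xb0,0x96,0x04}
#1 dst[0x07+5] := {0xbf,0xc2,0x3d,0xbf,0xc7}
#2 dst[0x0f+5] := {0x6b,0x37,0x03,0x6c,0x4b}
#3 dst[0x13+5] := {0x37,0x03,0x6c,0x4b,0x8f}
#4 dst[0x0e+3] := {0x91,0xc0,0xc1}
#5 dst[0x09+2] := {0xc0,0xc1}
query mem[0x13]=0x37, mem[0x09]=0xc0, mem[0x06]=0x96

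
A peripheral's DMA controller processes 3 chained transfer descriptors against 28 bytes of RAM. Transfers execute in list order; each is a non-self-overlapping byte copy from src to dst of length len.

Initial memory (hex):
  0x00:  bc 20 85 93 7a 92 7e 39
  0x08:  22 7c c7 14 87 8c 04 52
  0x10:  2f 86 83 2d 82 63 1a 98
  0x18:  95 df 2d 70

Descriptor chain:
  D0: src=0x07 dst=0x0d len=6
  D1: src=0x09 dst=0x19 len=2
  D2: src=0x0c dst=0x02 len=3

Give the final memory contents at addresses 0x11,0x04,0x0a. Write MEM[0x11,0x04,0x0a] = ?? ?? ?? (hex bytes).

MEM[0x11,0x04,0x0a] = 14 22 c7

D0: mem[0x0d..0x12] <- [39 22 7c c7 14 87]
D1: mem[0x19..0x1a] <- [7c c7]
D2: mem[0x02..0x04] <- [87 39 22]
query mem[0x11]=0x14, mem[0x04]=0x22, mem[0x0a]=0xc7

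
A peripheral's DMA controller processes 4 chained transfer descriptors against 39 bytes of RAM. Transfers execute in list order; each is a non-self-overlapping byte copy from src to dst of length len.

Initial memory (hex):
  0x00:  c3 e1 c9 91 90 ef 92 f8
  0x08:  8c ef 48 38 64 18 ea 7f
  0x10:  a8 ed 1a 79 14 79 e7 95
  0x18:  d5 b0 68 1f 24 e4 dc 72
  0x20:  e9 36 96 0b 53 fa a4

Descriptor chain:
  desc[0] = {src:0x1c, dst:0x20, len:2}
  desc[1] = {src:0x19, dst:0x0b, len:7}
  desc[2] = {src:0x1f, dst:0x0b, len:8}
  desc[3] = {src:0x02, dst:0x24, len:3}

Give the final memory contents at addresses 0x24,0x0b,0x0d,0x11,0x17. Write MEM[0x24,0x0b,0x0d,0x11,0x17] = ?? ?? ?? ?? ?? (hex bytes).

  after D0: wrote 2B at 0x20 = 24e4
  after D1: wrote 7B at 0x0b = b0681f24e4dc72
  after D2: wrote 8B at 0x0b = 7224e4960b53faa4
  after D3: wrote 3B at 0x24 = c99190
query mem[0x24]=0xc9, mem[0x0b]=0x72, mem[0x0d]=0xe4, mem[0x11]=0xfa, mem[0x17]=0x95

MEM[0x24,0x0b,0x0d,0x11,0x17] = c9 72 e4 fa 95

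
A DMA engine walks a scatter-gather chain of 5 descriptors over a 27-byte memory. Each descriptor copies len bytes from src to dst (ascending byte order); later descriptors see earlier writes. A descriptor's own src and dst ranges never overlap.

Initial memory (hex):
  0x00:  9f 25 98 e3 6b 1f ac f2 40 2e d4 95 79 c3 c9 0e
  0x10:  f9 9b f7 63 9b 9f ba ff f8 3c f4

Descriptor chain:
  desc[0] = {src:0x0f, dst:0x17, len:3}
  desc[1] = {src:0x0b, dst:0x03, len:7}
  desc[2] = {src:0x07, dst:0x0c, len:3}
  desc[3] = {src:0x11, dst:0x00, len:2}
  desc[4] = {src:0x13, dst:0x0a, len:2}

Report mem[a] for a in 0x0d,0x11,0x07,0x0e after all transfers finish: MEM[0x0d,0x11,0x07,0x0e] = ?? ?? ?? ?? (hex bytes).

[0] 0x0f->0x17 len=3 : 0e f9 9b
[1] 0x0b->0x03 len=7 : 95 79 c3 c9 0e f9 9b
[2] 0x07->0x0c len=3 : 0e f9 9b
[3] 0x11->0x00 len=2 : 9b f7
[4] 0x13->0x0a len=2 : 63 9b
query mem[0x0d]=0xf9, mem[0x11]=0x9b, mem[0x07]=0x0e, mem[0x0e]=0x9b

MEM[0x0d,0x11,0x07,0x0e] = f9 9b 0e 9b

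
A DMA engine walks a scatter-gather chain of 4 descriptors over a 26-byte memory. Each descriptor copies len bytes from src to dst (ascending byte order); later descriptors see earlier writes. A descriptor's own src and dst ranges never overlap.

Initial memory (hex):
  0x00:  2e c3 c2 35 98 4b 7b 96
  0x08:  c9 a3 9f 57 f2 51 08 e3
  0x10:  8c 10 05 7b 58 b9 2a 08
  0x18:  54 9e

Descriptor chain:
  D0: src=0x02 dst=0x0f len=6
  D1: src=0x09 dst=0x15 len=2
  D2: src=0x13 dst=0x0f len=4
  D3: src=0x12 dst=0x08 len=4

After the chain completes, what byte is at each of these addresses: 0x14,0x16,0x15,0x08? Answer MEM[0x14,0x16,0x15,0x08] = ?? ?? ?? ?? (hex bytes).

MEM[0x14,0x16,0x15,0x08] = 96 9f a3 9f

#0 dst[0x0f+6] := {0xc2,0x35,0x98,0x4b,0x7b,0x96}
#1 dst[0x15+2] := {0xa3,0x9f}
#2 dst[0x0f+4] := {0x7b,0x96,0xa3,0x9f}
#3 dst[0x08+4] := {0x9f,0x7b,0x96,0xa3}
query mem[0x14]=0x96, mem[0x16]=0x9f, mem[0x15]=0xa3, mem[0x08]=0x9f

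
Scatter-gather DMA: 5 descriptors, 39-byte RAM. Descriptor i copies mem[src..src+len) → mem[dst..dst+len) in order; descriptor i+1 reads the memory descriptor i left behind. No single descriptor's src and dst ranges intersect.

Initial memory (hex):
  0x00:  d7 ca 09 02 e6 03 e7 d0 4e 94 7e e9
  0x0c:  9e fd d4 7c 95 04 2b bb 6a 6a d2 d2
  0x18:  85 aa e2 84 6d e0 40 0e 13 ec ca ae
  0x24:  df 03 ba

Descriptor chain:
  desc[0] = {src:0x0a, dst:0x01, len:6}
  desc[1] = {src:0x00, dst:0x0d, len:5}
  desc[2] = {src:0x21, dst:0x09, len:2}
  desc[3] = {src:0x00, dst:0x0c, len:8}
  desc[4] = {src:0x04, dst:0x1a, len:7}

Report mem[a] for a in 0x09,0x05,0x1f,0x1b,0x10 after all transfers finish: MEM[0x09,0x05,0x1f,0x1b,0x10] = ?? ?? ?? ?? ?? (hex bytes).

MEM[0x09,0x05,0x1f,0x1b,0x10] = ec d4 ec d4 fd

[0] 0x0a->0x01 len=6 : 7e e9 9e fd d4 7c
[1] 0x00->0x0d len=5 : d7 7e e9 9e fd
[2] 0x21->0x09 len=2 : ec ca
[3] 0x00->0x0c len=8 : d7 7e e9 9e fd d4 7c d0
[4] 0x04->0x1a len=7 : fd d4 7c d0 4e ec ca
query mem[0x09]=0xec, mem[0x05]=0xd4, mem[0x1f]=0xec, mem[0x1b]=0xd4, mem[0x10]=0xfd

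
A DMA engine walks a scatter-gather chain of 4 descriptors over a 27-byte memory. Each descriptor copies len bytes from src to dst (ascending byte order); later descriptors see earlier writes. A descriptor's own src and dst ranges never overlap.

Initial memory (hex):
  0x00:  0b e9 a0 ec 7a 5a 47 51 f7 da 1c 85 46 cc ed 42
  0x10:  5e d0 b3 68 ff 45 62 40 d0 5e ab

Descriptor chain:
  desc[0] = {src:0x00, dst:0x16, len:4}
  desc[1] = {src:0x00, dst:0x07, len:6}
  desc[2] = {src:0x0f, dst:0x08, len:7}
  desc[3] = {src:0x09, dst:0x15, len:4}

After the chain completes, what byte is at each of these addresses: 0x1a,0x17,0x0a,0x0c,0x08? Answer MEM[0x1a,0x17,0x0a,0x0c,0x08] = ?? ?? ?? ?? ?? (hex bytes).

MEM[0x1a,0x17,0x0a,0x0c,0x08] = ab b3 d0 68 42

[0] 0x00->0x16 len=4 : 0b e9 a0 ec
[1] 0x00->0x07 len=6 : 0b e9 a0 ec 7a 5a
[2] 0x0f->0x08 len=7 : 42 5e d0 b3 68 ff 45
[3] 0x09->0x15 len=4 : 5e d0 b3 68
query mem[0x1a]=0xab, mem[0x17]=0xb3, mem[0x0a]=0xd0, mem[0x0c]=0x68, mem[0x08]=0x42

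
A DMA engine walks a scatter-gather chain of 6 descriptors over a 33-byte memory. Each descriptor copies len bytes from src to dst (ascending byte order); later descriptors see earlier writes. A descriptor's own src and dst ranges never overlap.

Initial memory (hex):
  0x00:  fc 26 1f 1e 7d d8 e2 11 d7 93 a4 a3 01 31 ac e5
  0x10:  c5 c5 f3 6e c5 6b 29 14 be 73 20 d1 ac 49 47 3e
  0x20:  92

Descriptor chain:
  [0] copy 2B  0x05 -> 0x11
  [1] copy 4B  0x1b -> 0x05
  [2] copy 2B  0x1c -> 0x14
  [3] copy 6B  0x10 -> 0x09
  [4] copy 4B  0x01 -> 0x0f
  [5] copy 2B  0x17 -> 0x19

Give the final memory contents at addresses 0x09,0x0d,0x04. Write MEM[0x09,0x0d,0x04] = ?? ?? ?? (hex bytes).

MEM[0x09,0x0d,0x04] = c5 ac 7d

D0: mem[0x11..0x12] <- [d8 e2]
D1: mem[0x05..0x08] <- [d1 ac 49 47]
D2: mem[0x14..0x15] <- [ac 49]
D3: mem[0x09..0x0e] <- [c5 d8 e2 6e ac 49]
D4: mem[0x0f..0x12] <- [26 1f 1e 7d]
D5: mem[0x19..0x1a] <- [14 be]
query mem[0x09]=0xc5, mem[0x0d]=0xac, mem[0x04]=0x7d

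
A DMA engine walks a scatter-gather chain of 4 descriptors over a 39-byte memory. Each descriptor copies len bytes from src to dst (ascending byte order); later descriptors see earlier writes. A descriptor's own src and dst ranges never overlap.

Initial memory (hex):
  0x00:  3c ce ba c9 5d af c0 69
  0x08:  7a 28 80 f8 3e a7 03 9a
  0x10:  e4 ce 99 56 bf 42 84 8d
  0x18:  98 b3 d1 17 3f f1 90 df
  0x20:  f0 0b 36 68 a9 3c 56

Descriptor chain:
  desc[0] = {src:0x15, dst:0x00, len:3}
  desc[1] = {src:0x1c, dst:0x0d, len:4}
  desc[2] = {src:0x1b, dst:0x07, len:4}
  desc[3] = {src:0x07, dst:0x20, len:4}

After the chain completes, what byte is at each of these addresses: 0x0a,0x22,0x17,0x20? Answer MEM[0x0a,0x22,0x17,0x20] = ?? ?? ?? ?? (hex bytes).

MEM[0x0a,0x22,0x17,0x20] = 90 f1 8d 17

  after D0: wrote 3B at 0x00 = 42848d
  after D1: wrote 4B at 0x0d = 3ff190df
  after D2: wrote 4B at 0x07 = 173ff190
  after D3: wrote 4B at 0x20 = 173ff190
query mem[0x0a]=0x90, mem[0x22]=0xf1, mem[0x17]=0x8d, mem[0x20]=0x17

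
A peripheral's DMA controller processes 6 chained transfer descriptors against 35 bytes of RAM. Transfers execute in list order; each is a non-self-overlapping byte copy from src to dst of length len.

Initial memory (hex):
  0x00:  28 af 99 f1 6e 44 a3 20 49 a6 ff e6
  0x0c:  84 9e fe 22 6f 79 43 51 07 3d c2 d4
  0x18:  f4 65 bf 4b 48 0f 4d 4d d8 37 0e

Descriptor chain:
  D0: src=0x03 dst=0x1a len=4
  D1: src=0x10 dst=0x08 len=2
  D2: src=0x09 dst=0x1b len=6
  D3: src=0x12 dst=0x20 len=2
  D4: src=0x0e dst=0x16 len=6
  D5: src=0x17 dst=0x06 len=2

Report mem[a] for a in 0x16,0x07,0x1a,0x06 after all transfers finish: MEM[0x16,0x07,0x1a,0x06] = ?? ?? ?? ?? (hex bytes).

MEM[0x16,0x07,0x1a,0x06] = fe 6f 43 22

  after D0: wrote 4B at 0x1a = f16e44a3
  after D1: wrote 2B at 0x08 = 6f79
  after D2: wrote 6B at 0x1b = 79ffe6849efe
  after D3: wrote 2B at 0x20 = 4351
  after D4: wrote 6B at 0x16 = fe226f794351
  after D5: wrote 2B at 0x06 = 226f
query mem[0x16]=0xfe, mem[0x07]=0x6f, mem[0x1a]=0x43, mem[0x06]=0x22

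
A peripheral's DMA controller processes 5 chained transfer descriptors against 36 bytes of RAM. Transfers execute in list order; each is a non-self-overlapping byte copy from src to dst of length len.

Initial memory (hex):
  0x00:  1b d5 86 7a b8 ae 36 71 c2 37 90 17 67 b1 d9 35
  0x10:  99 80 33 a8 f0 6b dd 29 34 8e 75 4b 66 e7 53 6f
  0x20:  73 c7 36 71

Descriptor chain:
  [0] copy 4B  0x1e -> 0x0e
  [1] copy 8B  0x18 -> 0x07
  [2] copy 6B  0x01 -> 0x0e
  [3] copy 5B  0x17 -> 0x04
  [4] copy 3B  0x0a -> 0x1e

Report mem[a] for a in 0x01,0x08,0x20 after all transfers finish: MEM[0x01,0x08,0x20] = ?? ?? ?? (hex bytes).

[0] 0x1e->0x0e len=4 : 53 6f 73 c7
[1] 0x18->0x07 len=8 : 34 8e 75 4b 66 e7 53 6f
[2] 0x01->0x0e len=6 : d5 86 7a b8 ae 36
[3] 0x17->0x04 len=5 : 29 34 8e 75 4b
[4] 0x0a->0x1e len=3 : 4b 66 e7
query mem[0x01]=0xd5, mem[0x08]=0x4b, mem[0x20]=0xe7

MEM[0x01,0x08,0x20] = d5 4b e7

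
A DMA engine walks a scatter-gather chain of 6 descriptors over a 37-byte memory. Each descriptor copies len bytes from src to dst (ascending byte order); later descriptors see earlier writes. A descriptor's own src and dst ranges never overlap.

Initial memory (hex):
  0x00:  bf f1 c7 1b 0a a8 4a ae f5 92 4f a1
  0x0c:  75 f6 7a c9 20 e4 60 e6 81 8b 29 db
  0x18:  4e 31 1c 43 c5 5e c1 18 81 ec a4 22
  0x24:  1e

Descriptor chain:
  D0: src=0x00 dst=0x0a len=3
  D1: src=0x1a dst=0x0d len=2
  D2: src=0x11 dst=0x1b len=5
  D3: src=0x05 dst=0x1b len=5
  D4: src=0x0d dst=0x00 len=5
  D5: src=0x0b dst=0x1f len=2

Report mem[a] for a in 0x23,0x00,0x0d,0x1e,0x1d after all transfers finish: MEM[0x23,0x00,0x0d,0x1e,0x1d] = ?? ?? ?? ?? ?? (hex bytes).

MEM[0x23,0x00,0x0d,0x1e,0x1d] = 22 1c 1c f5 ae

[0] 0x00->0x0a len=3 : bf f1 c7
[1] 0x1a->0x0d len=2 : 1c 43
[2] 0x11->0x1b len=5 : e4 60 e6 81 8b
[3] 0x05->0x1b len=5 : a8 4a ae f5 92
[4] 0x0d->0x00 len=5 : 1c 43 c9 20 e4
[5] 0x0b->0x1f len=2 : f1 c7
query mem[0x23]=0x22, mem[0x00]=0x1c, mem[0x0d]=0x1c, mem[0x1e]=0xf5, mem[0x1d]=0xae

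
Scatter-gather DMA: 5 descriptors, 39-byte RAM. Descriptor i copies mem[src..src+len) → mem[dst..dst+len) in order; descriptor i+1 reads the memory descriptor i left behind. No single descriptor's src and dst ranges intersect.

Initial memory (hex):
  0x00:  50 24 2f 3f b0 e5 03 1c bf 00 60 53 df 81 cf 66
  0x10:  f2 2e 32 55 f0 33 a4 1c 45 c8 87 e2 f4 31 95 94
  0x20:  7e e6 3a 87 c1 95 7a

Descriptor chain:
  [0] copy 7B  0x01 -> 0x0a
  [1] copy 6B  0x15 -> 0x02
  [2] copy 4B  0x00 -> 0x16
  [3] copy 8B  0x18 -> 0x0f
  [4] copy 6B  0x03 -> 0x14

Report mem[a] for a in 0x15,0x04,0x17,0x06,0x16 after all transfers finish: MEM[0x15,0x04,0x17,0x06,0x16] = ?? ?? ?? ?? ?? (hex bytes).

MEM[0x15,0x04,0x17,0x06,0x16] = 1c 1c c8 c8 45

[0] 0x01->0x0a len=7 : 24 2f 3f b0 e5 03 1c
[1] 0x15->0x02 len=6 : 33 a4 1c 45 c8 87
[2] 0x00->0x16 len=4 : 50 24 33 a4
[3] 0x18->0x0f len=8 : 33 a4 87 e2 f4 31 95 94
[4] 0x03->0x14 len=6 : a4 1c 45 c8 87 bf
query mem[0x15]=0x1c, mem[0x04]=0x1c, mem[0x17]=0xc8, mem[0x06]=0xc8, mem[0x16]=0x45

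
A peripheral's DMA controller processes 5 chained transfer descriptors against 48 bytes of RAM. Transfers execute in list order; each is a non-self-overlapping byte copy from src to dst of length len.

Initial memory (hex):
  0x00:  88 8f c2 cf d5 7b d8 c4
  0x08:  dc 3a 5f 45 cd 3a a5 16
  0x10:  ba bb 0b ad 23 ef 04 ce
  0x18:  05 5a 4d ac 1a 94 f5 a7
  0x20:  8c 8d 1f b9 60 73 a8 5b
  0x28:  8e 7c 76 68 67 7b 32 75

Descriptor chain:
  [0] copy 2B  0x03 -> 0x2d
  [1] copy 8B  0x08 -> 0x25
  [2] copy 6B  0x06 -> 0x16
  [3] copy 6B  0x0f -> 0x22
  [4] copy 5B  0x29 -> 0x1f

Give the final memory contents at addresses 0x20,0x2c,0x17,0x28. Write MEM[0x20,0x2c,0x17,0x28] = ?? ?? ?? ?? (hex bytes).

MEM[0x20,0x2c,0x17,0x28] = 3a 16 c4 45

[0] 0x03->0x2d len=2 : cf d5
[1] 0x08->0x25 len=8 : dc 3a 5f 45 cd 3a a5 16
[2] 0x06->0x16 len=6 : d8 c4 dc 3a 5f 45
[3] 0x0f->0x22 len=6 : 16 ba bb 0b ad 23
[4] 0x29->0x1f len=5 : cd 3a a5 16 cf
query mem[0x20]=0x3a, mem[0x2c]=0x16, mem[0x17]=0xc4, mem[0x28]=0x45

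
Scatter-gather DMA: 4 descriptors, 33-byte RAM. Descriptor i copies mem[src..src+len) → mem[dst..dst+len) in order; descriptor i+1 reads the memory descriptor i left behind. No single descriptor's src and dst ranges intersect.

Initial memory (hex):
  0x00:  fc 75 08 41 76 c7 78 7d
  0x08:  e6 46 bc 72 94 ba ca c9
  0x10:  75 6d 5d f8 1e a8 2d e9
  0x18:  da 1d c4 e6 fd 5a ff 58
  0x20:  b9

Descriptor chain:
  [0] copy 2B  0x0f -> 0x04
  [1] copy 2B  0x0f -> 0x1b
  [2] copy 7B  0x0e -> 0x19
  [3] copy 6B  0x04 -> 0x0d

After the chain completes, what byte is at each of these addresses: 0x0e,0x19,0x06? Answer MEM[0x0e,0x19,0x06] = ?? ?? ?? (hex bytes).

MEM[0x0e,0x19,0x06] = 75 ca 78

#0 dst[0x04+2] := {0xc9,0x75}
#1 dst[0x1b+2] := {0xc9,0x75}
#2 dst[0x19+7] := {0xca,0xc9,0x75,0x6d,0x5d,0xf8,0x1e}
#3 dst[0x0d+6] := {0xc9,0x75,0x78,0x7d,0xe6,0x46}
query mem[0x0e]=0x75, mem[0x19]=0xca, mem[0x06]=0x78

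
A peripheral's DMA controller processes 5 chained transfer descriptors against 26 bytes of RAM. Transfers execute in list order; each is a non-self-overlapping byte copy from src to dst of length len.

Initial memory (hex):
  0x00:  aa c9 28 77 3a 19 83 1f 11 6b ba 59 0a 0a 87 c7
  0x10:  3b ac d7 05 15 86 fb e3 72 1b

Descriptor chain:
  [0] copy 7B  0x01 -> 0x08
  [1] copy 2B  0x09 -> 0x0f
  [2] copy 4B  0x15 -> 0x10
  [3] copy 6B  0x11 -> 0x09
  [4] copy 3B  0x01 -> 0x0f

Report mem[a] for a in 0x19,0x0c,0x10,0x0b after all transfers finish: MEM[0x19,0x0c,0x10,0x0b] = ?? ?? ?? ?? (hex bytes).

D0: mem[0x08..0x0e] <- [c9 28 77 3a 19 83 1f]
D1: mem[0x0f..0x10] <- [28 77]
D2: mem[0x10..0x13] <- [86 fb e3 72]
D3: mem[0x09..0x0e] <- [fb e3 72 15 86 fb]
D4: mem[0x0f..0x11] <- [c9 28 77]
query mem[0x19]=0x1b, mem[0x0c]=0x15, mem[0x10]=0x28, mem[0x0b]=0x72

MEM[0x19,0x0c,0x10,0x0b] = 1b 15 28 72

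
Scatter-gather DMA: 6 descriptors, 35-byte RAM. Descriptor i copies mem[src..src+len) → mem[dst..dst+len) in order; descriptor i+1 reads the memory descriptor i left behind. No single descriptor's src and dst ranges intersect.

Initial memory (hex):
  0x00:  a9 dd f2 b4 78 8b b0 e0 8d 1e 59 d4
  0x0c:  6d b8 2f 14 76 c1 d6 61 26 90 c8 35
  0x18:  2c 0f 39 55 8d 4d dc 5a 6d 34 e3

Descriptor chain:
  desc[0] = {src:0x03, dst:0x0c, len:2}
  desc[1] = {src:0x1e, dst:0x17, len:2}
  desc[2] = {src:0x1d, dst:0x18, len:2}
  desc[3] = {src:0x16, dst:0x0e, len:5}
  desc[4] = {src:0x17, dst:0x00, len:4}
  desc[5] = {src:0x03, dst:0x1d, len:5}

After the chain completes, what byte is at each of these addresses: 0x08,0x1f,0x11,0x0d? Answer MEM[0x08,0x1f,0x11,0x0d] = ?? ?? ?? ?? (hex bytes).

D0: mem[0x0c..0x0d] <- [b4 78]
D1: mem[0x17..0x18] <- [dc 5a]
D2: mem[0x18..0x19] <- [4d dc]
D3: mem[0x0e..0x12] <- [c8 dc 4d dc 39]
D4: mem[0x00..0x03] <- [dc 4d dc 39]
D5: mem[0x1d..0x21] <- [39 78 8b b0 e0]
query mem[0x08]=0x8d, mem[0x1f]=0x8b, mem[0x11]=0xdc, mem[0x0d]=0x78

MEM[0x08,0x1f,0x11,0x0d] = 8d 8b dc 78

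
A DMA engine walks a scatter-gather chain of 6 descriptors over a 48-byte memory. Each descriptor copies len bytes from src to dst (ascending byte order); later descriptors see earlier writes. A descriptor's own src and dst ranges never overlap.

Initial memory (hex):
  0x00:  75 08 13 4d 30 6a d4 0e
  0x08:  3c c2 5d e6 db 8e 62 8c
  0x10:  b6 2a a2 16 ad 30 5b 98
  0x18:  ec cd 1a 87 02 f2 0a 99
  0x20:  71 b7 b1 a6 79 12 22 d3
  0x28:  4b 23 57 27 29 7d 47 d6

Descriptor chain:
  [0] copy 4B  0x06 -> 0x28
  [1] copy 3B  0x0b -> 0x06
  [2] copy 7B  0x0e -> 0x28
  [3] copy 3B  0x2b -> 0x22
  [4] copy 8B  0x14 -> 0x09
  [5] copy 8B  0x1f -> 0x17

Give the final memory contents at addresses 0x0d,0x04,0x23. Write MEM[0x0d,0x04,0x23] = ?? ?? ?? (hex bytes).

D0: mem[0x28..0x2b] <- [d4 0e 3c c2]
D1: mem[0x06..0x08] <- [e6 db 8e]
D2: mem[0x28..0x2e] <- [62 8c b6 2a a2 16 ad]
D3: mem[0x22..0x24] <- [2a a2 16]
D4: mem[0x09..0x10] <- [ad 30 5b 98 ec cd 1a 87]
D5: mem[0x17..0x1e] <- [99 71 b7 2a a2 16 12 22]
query mem[0x0d]=0xec, mem[0x04]=0x30, mem[0x23]=0xa2

MEM[0x0d,0x04,0x23] = ec 30 a2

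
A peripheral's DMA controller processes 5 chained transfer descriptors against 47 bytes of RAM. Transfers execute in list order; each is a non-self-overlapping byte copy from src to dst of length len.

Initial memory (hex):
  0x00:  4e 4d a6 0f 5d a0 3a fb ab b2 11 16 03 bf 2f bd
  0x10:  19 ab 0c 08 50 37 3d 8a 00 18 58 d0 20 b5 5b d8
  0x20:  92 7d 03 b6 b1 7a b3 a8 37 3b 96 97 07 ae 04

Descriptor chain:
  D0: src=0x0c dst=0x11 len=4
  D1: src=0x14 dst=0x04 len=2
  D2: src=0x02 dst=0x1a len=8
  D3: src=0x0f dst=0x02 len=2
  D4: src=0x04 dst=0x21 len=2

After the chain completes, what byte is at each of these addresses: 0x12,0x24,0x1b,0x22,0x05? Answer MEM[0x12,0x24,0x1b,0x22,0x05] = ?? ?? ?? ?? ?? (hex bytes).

MEM[0x12,0x24,0x1b,0x22,0x05] = bf b1 0f 37 37

#0 dst[0x11+4] := {0x03,0xbf,0x2f,0xbd}
#1 dst[0x04+2] := {0xbd,0x37}
#2 dst[0x1a+8] := {0xa6,0x0f,0xbd,0x37,0x3a,0xfb,0xab,0xb2}
#3 dst[0x02+2] := {0xbd,0x19}
#4 dst[0x21+2] := {0xbd,0x37}
query mem[0x12]=0xbf, mem[0x24]=0xb1, mem[0x1b]=0x0f, mem[0x22]=0x37, mem[0x05]=0x37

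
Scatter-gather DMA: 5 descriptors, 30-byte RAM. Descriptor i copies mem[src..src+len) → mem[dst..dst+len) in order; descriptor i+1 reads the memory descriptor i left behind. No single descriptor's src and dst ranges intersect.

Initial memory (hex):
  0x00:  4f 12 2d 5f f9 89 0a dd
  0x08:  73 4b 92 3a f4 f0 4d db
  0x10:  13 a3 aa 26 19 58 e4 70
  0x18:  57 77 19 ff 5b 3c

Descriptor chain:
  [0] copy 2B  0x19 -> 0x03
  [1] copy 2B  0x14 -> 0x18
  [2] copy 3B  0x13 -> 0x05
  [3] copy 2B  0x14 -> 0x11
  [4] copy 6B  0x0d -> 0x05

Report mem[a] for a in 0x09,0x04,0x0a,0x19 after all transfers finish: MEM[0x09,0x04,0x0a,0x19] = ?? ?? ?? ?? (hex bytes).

#0 dst[0x03+2] := {0x77,0x19}
#1 dst[0x18+2] := {0x19,0x58}
#2 dst[0x05+3] := {0x26,0x19,0x58}
#3 dst[0x11+2] := {0x19,0x58}
#4 dst[0x05+6] := {0xf0,0x4d,0xdb,0x13,0x19,0x58}
query mem[0x09]=0x19, mem[0x04]=0x19, mem[0x0a]=0x58, mem[0x19]=0x58

MEM[0x09,0x04,0x0a,0x19] = 19 19 58 58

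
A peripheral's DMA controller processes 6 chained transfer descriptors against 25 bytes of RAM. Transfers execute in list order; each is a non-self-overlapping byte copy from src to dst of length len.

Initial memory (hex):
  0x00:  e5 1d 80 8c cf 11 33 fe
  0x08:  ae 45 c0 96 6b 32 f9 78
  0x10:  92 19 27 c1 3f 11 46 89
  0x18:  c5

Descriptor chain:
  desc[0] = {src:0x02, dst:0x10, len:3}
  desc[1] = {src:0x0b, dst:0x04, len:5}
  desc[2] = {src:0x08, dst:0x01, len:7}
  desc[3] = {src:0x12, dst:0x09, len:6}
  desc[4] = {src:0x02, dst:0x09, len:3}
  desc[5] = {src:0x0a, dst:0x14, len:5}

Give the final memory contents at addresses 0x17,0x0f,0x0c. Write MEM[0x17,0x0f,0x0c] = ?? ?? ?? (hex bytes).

MEM[0x17,0x0f,0x0c] = 46 78 11

#0 dst[0x10+3] := {0x80,0x8c,0xcf}
#1 dst[0x04+5] := {0x96,0x6b,0x32,0xf9,0x78}
#2 dst[0x01+7] := {0x78,0x45,0xc0,0x96,0x6b,0x32,0xf9}
#3 dst[0x09+6] := {0xcf,0xc1,0x3f,0x11,0x46,0x89}
#4 dst[0x09+3] := {0x45,0xc0,0x96}
#5 dst[0x14+5] := {0xc0,0x96,0x11,0x46,0x89}
query mem[0x17]=0x46, mem[0x0f]=0x78, mem[0x0c]=0x11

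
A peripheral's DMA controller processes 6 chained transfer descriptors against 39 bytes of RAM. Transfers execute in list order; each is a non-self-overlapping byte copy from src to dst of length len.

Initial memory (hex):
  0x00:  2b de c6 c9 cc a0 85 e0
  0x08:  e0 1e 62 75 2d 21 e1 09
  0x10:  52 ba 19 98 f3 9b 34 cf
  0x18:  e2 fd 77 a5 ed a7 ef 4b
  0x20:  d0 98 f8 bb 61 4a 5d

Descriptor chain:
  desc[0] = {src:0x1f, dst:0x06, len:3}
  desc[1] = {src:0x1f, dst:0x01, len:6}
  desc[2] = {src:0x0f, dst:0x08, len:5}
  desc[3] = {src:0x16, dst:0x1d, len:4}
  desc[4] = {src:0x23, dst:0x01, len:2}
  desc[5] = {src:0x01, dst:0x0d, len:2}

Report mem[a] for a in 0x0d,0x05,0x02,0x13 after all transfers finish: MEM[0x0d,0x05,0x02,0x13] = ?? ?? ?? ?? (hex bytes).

MEM[0x0d,0x05,0x02,0x13] = bb bb 61 98

[0] 0x1f->0x06 len=3 : 4b d0 98
[1] 0x1f->0x01 len=6 : 4b d0 98 f8 bb 61
[2] 0x0f->0x08 len=5 : 09 52 ba 19 98
[3] 0x16->0x1d len=4 : 34 cf e2 fd
[4] 0x23->0x01 len=2 : bb 61
[5] 0x01->0x0d len=2 : bb 61
query mem[0x0d]=0xbb, mem[0x05]=0xbb, mem[0x02]=0x61, mem[0x13]=0x98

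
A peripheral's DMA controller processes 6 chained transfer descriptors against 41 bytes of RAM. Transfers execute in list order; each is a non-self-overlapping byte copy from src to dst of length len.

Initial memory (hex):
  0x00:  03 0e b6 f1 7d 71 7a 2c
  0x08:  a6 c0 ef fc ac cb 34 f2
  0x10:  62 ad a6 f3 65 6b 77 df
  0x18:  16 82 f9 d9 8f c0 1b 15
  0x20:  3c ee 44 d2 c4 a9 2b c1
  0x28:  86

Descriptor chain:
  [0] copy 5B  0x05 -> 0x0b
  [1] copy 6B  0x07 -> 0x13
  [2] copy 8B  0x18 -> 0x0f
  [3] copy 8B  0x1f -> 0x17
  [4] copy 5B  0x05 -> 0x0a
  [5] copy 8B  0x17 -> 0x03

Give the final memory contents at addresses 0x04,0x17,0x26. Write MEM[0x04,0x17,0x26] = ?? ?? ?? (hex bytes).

[0] 0x05->0x0b len=5 : 71 7a 2c a6 c0
[1] 0x07->0x13 len=6 : 2c a6 c0 ef 71 7a
[2] 0x18->0x0f len=8 : 7a 82 f9 d9 8f c0 1b 15
[3] 0x1f->0x17 len=8 : 15 3c ee 44 d2 c4 a9 2b
[4] 0x05->0x0a len=5 : 71 7a 2c a6 c0
[5] 0x17->0x03 len=8 : 15 3c ee 44 d2 c4 a9 2b
query mem[0x04]=0x3c, mem[0x17]=0x15, mem[0x26]=0x2b

MEM[0x04,0x17,0x26] = 3c 15 2b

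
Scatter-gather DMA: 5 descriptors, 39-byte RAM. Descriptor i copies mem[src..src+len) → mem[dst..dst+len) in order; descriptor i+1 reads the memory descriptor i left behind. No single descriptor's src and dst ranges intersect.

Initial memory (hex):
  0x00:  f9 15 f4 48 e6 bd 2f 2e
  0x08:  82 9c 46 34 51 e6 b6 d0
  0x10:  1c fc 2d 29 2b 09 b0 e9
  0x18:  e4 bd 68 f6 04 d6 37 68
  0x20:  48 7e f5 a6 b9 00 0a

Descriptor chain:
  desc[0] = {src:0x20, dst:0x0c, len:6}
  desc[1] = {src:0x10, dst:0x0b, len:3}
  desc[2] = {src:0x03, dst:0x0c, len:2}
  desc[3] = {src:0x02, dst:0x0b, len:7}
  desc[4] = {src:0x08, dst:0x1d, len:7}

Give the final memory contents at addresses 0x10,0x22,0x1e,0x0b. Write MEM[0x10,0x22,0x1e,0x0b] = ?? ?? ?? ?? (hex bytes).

MEM[0x10,0x22,0x1e,0x0b] = 2e e6 9c f4

[0] 0x20->0x0c len=6 : 48 7e f5 a6 b9 00
[1] 0x10->0x0b len=3 : b9 00 2d
[2] 0x03->0x0c len=2 : 48 e6
[3] 0x02->0x0b len=7 : f4 48 e6 bd 2f 2e 82
[4] 0x08->0x1d len=7 : 82 9c 46 f4 48 e6 bd
query mem[0x10]=0x2e, mem[0x22]=0xe6, mem[0x1e]=0x9c, mem[0x0b]=0xf4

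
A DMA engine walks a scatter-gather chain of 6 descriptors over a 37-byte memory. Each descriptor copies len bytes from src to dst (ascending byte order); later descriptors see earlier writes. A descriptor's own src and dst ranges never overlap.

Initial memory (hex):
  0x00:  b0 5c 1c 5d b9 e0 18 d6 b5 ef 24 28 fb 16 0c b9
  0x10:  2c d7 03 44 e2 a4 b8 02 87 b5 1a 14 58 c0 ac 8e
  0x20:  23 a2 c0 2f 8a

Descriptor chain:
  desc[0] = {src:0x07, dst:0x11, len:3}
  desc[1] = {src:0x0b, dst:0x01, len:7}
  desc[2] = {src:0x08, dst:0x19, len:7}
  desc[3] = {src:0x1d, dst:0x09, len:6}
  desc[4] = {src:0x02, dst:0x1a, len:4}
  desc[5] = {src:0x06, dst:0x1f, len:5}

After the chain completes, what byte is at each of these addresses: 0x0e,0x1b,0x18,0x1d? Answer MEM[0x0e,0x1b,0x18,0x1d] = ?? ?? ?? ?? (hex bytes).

MEM[0x0e,0x1b,0x18,0x1d] = c0 16 87 b9

[0] 0x07->0x11 len=3 : d6 b5 ef
[1] 0x0b->0x01 len=7 : 28 fb 16 0c b9 2c d6
[2] 0x08->0x19 len=7 : b5 ef 24 28 fb 16 0c
[3] 0x1d->0x09 len=6 : fb 16 0c 23 a2 c0
[4] 0x02->0x1a len=4 : fb 16 0c b9
[5] 0x06->0x1f len=5 : 2c d6 b5 fb 16
query mem[0x0e]=0xc0, mem[0x1b]=0x16, mem[0x18]=0x87, mem[0x1d]=0xb9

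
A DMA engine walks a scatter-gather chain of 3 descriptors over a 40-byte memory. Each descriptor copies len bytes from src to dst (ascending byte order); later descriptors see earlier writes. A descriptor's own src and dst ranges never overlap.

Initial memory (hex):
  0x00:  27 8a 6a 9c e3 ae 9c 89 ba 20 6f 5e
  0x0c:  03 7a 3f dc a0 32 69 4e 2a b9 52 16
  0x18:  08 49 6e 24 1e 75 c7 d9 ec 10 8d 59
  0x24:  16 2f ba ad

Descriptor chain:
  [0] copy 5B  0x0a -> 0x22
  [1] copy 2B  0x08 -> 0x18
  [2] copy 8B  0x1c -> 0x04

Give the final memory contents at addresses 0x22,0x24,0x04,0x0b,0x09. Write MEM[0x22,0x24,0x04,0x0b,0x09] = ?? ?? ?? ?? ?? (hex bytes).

MEM[0x22,0x24,0x04,0x0b,0x09] = 6f 03 1e 5e 10

#0 dst[0x22+5] := {0x6f,0x5e,0x03,0x7a,0x3f}
#1 dst[0x18+2] := {0xba,0x20}
#2 dst[0x04+8] := {0x1e,0x75,0xc7,0xd9,0xec,0x10,0x6f,0x5e}
query mem[0x22]=0x6f, mem[0x24]=0x03, mem[0x04]=0x1e, mem[0x0b]=0x5e, mem[0x09]=0x10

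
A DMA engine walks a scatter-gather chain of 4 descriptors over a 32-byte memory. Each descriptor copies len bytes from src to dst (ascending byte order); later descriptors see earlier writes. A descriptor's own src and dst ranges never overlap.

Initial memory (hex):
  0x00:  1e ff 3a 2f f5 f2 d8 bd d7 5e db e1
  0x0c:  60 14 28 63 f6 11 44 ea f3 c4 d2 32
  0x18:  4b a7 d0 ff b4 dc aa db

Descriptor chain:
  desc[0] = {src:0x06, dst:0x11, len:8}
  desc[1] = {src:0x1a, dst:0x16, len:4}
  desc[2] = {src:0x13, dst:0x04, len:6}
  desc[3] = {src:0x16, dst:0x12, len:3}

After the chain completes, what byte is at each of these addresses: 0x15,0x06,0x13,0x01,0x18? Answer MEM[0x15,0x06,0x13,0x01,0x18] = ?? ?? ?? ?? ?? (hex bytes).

MEM[0x15,0x06,0x13,0x01,0x18] = db db ff ff b4

D0: mem[0x11..0x18] <- [d8 bd d7 5e db e1 60 14]
D1: mem[0x16..0x19] <- [d0 ff b4 dc]
D2: mem[0x04..0x09] <- [d7 5e db d0 ff b4]
D3: mem[0x12..0x14] <- [d0 ff b4]
query mem[0x15]=0xdb, mem[0x06]=0xdb, mem[0x13]=0xff, mem[0x01]=0xff, mem[0x18]=0xb4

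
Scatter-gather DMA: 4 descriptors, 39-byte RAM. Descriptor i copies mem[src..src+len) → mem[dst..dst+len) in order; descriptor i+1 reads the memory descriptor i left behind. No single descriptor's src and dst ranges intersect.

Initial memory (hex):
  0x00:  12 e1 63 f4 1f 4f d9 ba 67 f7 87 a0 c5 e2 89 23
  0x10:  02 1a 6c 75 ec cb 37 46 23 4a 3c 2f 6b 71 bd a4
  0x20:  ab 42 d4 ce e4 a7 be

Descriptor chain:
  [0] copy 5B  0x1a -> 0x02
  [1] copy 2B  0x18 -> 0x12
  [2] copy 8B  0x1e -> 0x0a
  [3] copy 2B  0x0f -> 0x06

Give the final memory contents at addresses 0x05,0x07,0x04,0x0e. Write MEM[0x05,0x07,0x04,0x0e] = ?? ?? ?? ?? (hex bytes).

MEM[0x05,0x07,0x04,0x0e] = 71 e4 6b d4

D0: mem[0x02..0x06] <- [3c 2f 6b 71 bd]
D1: mem[0x12..0x13] <- [23 4a]
D2: mem[0x0a..0x11] <- [bd a4 ab 42 d4 ce e4 a7]
D3: mem[0x06..0x07] <- [ce e4]
query mem[0x05]=0x71, mem[0x07]=0xe4, mem[0x04]=0x6b, mem[0x0e]=0xd4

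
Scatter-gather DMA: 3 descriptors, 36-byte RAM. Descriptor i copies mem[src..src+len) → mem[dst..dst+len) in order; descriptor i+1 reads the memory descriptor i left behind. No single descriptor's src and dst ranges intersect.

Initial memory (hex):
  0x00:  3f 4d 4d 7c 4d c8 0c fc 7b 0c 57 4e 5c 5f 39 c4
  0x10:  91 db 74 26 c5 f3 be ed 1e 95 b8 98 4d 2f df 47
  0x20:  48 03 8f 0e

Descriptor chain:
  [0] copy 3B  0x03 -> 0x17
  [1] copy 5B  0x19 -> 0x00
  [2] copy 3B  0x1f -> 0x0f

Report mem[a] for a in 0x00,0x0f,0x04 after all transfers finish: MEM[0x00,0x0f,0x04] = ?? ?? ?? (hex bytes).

MEM[0x00,0x0f,0x04] = c8 47 2f

#0 dst[0x17+3] := {0x7c,0x4d,0xc8}
#1 dst[0x00+5] := {0xc8,0xb8,0x98,0x4d,0x2f}
#2 dst[0x0f+3] := {0x47,0x48,0x03}
query mem[0x00]=0xc8, mem[0x0f]=0x47, mem[0x04]=0x2f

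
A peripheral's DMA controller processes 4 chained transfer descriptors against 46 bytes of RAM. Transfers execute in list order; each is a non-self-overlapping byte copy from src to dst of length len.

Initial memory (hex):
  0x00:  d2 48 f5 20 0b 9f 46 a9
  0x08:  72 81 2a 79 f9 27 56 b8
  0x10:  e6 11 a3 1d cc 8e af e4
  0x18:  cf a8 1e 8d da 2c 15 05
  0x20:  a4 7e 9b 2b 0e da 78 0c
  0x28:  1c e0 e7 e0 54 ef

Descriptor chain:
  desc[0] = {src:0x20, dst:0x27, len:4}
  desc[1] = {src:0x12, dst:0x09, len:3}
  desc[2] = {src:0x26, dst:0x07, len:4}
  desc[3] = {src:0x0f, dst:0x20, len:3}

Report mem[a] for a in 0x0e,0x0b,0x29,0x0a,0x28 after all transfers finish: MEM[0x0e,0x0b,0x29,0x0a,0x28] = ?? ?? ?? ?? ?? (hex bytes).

[0] 0x20->0x27 len=4 : a4 7e 9b 2b
[1] 0x12->0x09 len=3 : a3 1d cc
[2] 0x26->0x07 len=4 : 78 a4 7e 9b
[3] 0x0f->0x20 len=3 : b8 e6 11
query mem[0x0e]=0x56, mem[0x0b]=0xcc, mem[0x29]=0x9b, mem[0x0a]=0x9b, mem[0x28]=0x7e

MEM[0x0e,0x0b,0x29,0x0a,0x28] = 56 cc 9b 9b 7e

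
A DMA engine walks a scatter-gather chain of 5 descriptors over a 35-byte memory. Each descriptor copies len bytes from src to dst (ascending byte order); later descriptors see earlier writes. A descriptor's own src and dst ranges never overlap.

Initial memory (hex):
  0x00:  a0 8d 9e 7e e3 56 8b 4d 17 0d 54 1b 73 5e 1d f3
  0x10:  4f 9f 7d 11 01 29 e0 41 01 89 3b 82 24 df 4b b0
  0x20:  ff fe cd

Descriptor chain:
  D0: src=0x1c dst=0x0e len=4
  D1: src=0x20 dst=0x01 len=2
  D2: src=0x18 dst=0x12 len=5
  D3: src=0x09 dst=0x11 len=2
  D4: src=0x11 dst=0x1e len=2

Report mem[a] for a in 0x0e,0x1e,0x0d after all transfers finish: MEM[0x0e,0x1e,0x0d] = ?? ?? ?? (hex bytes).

MEM[0x0e,0x1e,0x0d] = 24 0d 5e

D0: mem[0x0e..0x11] <- [24 df 4b b0]
D1: mem[0x01..0x02] <- [ff fe]
D2: mem[0x12..0x16] <- [01 89 3b 82 24]
D3: mem[0x11..0x12] <- [0d 54]
D4: mem[0x1e..0x1f] <- [0d 54]
query mem[0x0e]=0x24, mem[0x1e]=0x0d, mem[0x0d]=0x5e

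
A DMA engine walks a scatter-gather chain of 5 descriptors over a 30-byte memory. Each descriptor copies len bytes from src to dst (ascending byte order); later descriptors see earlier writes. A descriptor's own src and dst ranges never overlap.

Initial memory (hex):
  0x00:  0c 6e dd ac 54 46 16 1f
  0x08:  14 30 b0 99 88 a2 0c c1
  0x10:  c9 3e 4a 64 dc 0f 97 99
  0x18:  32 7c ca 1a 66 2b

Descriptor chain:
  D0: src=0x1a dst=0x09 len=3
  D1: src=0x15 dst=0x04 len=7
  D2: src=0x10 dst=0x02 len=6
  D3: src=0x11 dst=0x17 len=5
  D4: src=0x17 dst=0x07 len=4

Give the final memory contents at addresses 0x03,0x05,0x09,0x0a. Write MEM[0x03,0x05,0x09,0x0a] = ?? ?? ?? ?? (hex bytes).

MEM[0x03,0x05,0x09,0x0a] = 3e 64 64 dc

[0] 0x1a->0x09 len=3 : ca 1a 66
[1] 0x15->0x04 len=7 : 0f 97 99 32 7c ca 1a
[2] 0x10->0x02 len=6 : c9 3e 4a 64 dc 0f
[3] 0x11->0x17 len=5 : 3e 4a 64 dc 0f
[4] 0x17->0x07 len=4 : 3e 4a 64 dc
query mem[0x03]=0x3e, mem[0x05]=0x64, mem[0x09]=0x64, mem[0x0a]=0xdc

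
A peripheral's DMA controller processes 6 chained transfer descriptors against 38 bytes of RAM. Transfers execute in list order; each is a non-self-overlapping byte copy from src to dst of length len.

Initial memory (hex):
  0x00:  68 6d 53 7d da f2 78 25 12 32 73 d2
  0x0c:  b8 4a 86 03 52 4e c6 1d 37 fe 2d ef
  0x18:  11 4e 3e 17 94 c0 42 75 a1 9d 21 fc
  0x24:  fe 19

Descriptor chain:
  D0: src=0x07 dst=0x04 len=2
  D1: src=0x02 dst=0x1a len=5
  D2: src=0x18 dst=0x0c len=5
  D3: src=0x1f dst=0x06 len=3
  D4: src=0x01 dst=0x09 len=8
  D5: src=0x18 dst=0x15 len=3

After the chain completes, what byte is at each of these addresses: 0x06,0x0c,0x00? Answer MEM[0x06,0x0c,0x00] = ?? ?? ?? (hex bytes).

D0: mem[0x04..0x05] <- [25 12]
D1: mem[0x1a..0x1e] <- [53 7d 25 12 78]
D2: mem[0x0c..0x10] <- [11 4e 53 7d 25]
D3: mem[0x06..0x08] <- [75 a1 9d]
D4: mem[0x09..0x10] <- [6d 53 7d 25 12 75 a1 9d]
D5: mem[0x15..0x17] <- [11 4e 53]
query mem[0x06]=0x75, mem[0x0c]=0x25, mem[0x00]=0x68

MEM[0x06,0x0c,0x00] = 75 25 68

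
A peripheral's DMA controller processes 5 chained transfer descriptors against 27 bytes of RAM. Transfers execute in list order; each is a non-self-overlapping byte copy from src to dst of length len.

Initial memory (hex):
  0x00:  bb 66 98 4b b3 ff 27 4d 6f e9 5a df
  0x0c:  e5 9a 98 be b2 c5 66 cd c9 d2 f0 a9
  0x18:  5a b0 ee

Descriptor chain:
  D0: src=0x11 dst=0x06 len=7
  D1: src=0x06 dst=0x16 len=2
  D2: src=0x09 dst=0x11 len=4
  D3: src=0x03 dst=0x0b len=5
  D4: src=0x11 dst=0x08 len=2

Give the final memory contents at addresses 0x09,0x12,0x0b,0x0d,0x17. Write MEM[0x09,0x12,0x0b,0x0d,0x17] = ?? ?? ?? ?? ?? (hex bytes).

  after D0: wrote 7B at 0x06 = c566cdc9d2f0a9
  after D1: wrote 2B at 0x16 = c566
  after D2: wrote 4B at 0x11 = c9d2f0a9
  after D3: wrote 5B at 0x0b = 4bb3ffc566
  after D4: wrote 2B at 0x08 = c9d2
query mem[0x09]=0xd2, mem[0x12]=0xd2, mem[0x0b]=0x4b, mem[0x0d]=0xff, mem[0x17]=0x66

MEM[0x09,0x12,0x0b,0x0d,0x17] = d2 d2 4b ff 66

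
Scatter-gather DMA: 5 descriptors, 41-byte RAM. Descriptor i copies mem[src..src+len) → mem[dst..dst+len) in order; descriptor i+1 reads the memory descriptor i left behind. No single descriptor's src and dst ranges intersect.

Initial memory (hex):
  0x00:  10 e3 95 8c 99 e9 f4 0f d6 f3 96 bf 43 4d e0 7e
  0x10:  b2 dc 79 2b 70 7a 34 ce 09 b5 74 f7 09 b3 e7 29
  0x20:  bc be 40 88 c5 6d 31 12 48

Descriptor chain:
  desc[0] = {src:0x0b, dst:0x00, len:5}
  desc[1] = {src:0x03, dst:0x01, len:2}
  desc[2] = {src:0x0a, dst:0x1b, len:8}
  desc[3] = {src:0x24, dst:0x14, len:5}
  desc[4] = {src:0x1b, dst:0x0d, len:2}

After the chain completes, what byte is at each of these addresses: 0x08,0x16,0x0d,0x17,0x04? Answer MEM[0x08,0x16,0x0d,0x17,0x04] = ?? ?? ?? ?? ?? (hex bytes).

[0] 0x0b->0x00 len=5 : bf 43 4d e0 7e
[1] 0x03->0x01 len=2 : e0 7e
[2] 0x0a->0x1b len=8 : 96 bf 43 4d e0 7e b2 dc
[3] 0x24->0x14 len=5 : c5 6d 31 12 48
[4] 0x1b->0x0d len=2 : 96 bf
query mem[0x08]=0xd6, mem[0x16]=0x31, mem[0x0d]=0x96, mem[0x17]=0x12, mem[0x04]=0x7e

MEM[0x08,0x16,0x0d,0x17,0x04] = d6 31 96 12 7e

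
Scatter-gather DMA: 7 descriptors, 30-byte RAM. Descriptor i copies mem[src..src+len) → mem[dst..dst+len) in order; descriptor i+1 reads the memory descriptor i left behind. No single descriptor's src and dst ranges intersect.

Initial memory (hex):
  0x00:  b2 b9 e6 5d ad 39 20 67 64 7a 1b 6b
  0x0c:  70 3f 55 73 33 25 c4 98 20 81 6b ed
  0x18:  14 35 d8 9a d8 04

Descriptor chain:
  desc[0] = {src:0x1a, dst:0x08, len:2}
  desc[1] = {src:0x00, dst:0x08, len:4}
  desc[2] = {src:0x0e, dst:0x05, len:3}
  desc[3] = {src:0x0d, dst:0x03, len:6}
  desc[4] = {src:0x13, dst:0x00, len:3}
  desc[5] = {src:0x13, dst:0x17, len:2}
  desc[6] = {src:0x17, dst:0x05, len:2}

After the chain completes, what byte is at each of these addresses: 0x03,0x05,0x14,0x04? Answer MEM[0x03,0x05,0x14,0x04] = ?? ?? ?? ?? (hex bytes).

D0: mem[0x08..0x09] <- [d8 9a]
D1: mem[0x08..0x0b] <- [b2 b9 e6 5d]
D2: mem[0x05..0x07] <- [55 73 33]
D3: mem[0x03..0x08] <- [3f 55 73 33 25 c4]
D4: mem[0x00..0x02] <- [98 20 81]
D5: mem[0x17..0x18] <- [98 20]
D6: mem[0x05..0x06] <- [98 20]
query mem[0x03]=0x3f, mem[0x05]=0x98, mem[0x14]=0x20, mem[0x04]=0x55

MEM[0x03,0x05,0x14,0x04] = 3f 98 20 55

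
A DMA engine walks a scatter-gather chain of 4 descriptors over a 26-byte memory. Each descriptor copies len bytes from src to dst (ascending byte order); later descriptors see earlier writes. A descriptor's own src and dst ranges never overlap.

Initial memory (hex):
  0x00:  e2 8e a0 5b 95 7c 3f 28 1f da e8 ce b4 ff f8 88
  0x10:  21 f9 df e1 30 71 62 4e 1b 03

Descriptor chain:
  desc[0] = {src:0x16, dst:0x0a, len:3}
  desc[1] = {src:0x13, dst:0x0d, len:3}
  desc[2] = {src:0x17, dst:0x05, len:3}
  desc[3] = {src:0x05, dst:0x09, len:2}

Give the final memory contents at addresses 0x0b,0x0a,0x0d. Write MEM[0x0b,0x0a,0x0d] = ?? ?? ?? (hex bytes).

[0] 0x16->0x0a len=3 : 62 4e 1b
[1] 0x13->0x0d len=3 : e1 30 71
[2] 0x17->0x05 len=3 : 4e 1b 03
[3] 0x05->0x09 len=2 : 4e 1b
query mem[0x0b]=0x4e, mem[0x0a]=0x1b, mem[0x0d]=0xe1

MEM[0x0b,0x0a,0x0d] = 4e 1b e1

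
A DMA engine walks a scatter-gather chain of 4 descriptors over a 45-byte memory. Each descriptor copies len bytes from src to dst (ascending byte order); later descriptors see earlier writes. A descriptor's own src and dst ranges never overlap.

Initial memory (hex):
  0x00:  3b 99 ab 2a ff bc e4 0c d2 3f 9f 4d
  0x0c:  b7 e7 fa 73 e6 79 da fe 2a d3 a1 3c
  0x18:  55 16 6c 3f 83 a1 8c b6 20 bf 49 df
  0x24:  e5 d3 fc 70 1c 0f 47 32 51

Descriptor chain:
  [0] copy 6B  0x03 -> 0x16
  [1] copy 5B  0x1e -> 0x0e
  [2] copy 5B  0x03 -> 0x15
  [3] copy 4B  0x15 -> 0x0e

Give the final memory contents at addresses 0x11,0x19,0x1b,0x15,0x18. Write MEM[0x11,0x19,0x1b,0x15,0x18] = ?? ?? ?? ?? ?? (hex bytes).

#0 dst[0x16+6] := {0x2a,0xff,0xbc,0xe4,0x0c,0xd2}
#1 dst[0x0e+5] := {0x8c,0xb6,0x20,0xbf,0x49}
#2 dst[0x15+5] := {0x2a,0xff,0xbc,0xe4,0x0c}
#3 dst[0x0e+4] := {0x2a,0xff,0xbc,0xe4}
query mem[0x11]=0xe4, mem[0x19]=0x0c, mem[0x1b]=0xd2, mem[0x15]=0x2a, mem[0x18]=0xe4

MEM[0x11,0x19,0x1b,0x15,0x18] = e4 0c d2 2a e4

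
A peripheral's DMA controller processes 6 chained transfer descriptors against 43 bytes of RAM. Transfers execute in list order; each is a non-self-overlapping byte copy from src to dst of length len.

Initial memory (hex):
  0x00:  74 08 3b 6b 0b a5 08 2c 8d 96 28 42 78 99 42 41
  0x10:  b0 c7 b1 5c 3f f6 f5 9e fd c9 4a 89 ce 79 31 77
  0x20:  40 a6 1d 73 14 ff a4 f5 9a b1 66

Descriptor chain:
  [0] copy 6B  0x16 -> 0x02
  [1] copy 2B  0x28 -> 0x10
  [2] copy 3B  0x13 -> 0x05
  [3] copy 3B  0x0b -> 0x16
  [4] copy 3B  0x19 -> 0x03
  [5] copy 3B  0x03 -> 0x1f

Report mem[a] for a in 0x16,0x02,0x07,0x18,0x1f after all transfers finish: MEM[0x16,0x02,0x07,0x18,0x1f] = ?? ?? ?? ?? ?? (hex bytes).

  after D0: wrote 6B at 0x02 = f59efdc94a89
  after D1: wrote 2B at 0x10 = 9ab1
  after D2: wrote 3B at 0x05 = 5c3ff6
  after D3: wrote 3B at 0x16 = 427899
  after D4: wrote 3B at 0x03 = c94a89
  after D5: wrote 3B at 0x1f = c94a89
query mem[0x16]=0x42, mem[0x02]=0xf5, mem[0x07]=0xf6, mem[0x18]=0x99, mem[0x1f]=0xc9

MEM[0x16,0x02,0x07,0x18,0x1f] = 42 f5 f6 99 c9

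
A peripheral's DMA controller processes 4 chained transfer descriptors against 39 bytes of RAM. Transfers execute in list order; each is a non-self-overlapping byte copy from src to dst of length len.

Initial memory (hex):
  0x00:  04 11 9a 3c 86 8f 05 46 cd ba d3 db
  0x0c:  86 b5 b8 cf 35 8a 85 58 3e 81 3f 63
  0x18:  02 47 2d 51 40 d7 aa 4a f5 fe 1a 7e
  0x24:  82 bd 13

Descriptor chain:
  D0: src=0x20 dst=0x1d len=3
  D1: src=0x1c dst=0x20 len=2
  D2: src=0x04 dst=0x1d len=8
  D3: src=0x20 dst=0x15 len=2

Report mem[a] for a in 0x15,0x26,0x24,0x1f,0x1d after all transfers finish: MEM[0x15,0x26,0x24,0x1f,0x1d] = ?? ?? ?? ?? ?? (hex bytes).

MEM[0x15,0x26,0x24,0x1f,0x1d] = 46 13 db 05 86

#0 dst[0x1d+3] := {0xf5,0xfe,0x1a}
#1 dst[0x20+2] := {0x40,0xf5}
#2 dst[0x1d+8] := {0x86,0x8f,0x05,0x46,0xcd,0xba,0xd3,0xdb}
#3 dst[0x15+2] := {0x46,0xcd}
query mem[0x15]=0x46, mem[0x26]=0x13, mem[0x24]=0xdb, mem[0x1f]=0x05, mem[0x1d]=0x86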